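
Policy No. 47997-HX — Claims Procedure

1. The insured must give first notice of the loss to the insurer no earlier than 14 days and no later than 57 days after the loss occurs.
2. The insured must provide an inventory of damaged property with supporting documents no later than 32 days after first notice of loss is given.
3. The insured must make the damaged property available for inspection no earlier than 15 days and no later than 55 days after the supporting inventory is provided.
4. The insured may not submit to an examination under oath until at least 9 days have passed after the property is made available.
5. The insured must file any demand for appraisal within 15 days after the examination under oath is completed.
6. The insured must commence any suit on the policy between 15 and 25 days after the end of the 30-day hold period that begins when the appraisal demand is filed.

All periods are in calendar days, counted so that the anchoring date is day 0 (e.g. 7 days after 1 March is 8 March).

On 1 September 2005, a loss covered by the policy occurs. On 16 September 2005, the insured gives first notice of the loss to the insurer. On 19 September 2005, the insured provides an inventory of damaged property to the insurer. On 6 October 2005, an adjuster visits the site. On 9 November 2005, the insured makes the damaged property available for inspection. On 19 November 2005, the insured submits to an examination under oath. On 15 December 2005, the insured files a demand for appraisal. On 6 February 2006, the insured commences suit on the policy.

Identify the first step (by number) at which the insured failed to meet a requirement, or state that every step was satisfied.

(1) the permitted window runs from 1 September 2005 + 14 = 15 September 2005 to 1 September 2005 + 57 = 28 October 2005; done 16 September 2005, which is between those dates.
(2) due by 16 September 2005 + 32 days = 18 October 2005; completed 19 September 2005, before the deadline.
(3) the permitted window runs from 19 September 2005 + 15 = 4 October 2005 to 19 September 2005 + 55 = 13 November 2005; 9 November 2005 falls inside that range.
(4) permitted from 9 November 2005 + 9 days = 18 November 2005 onward; done 19 November 2005 — permitted.
(5) due by 19 November 2005 + 15 days = 4 December 2005; done 15 December 2005 — 11 days late.

Step 5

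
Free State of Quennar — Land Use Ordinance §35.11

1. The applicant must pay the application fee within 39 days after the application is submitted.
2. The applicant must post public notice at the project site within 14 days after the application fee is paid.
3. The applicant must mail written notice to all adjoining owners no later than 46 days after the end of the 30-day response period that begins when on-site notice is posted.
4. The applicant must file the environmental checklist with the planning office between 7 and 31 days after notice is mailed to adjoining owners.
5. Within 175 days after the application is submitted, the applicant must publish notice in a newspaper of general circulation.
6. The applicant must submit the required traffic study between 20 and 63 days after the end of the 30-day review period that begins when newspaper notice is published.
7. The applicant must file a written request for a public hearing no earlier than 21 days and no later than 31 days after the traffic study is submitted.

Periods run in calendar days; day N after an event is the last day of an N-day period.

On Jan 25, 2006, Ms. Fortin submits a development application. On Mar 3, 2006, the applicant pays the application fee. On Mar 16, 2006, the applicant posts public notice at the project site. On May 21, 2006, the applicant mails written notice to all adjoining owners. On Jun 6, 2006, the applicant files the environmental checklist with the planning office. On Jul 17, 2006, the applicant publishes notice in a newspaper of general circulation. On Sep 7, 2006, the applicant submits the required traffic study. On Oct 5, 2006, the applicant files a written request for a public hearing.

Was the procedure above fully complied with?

Yes

Step 1: 39 days after Jan 25, 2006 (when the application is submitted) is Mar 5, 2006; done Mar 3, 2006 — timely.
Step 2: 14 days after Mar 3, 2006 (when the application fee is paid) is Mar 17, 2006; Mar 16, 2006 is within that limit.
Step 3: 46 days after Apr 15, 2006 (end of the 30-day response period, which began when on-site notice is posted on Mar 16, 2006) is May 31, 2006; done May 21, 2006 — timely.
Step 4: the window is 7–31 days after May 21, 2006 (when notice is mailed to adjoining owners), so May 28, 2006 through Jun 21, 2006; done Jun 6, 2006, which is between those dates.
Step 5: 175 days after Jan 25, 2006 (when the application is submitted) is Jul 19, 2006; Jul 17, 2006 is within that limit.
Step 6: the window is 20–63 days after Aug 16, 2006 (end of the 30-day review period, which began when newspaper notice is published on Jul 17, 2006), so Sep 5, 2006 through Oct 18, 2006; Sep 7, 2006 falls inside that range.
Step 7: the window is 21–31 days after Sep 7, 2006 (when the traffic study is submitted), so Sep 28, 2006 through Oct 8, 2006; done Oct 5, 2006, which is between those dates.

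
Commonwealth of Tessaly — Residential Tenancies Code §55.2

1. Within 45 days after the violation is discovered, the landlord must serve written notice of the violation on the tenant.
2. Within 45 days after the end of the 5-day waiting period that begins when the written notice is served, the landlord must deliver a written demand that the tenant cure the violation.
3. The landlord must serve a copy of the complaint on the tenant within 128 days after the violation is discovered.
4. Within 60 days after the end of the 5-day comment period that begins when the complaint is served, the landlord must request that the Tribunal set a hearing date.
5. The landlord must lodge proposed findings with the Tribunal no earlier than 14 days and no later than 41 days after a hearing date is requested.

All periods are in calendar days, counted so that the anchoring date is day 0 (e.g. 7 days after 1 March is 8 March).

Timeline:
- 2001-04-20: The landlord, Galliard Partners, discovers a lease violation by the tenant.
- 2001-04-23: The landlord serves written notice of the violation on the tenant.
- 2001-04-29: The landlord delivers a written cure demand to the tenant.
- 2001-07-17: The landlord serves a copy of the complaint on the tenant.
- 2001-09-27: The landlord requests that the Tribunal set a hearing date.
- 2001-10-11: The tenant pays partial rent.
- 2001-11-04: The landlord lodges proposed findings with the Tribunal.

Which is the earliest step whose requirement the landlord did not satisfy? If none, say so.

(1) due by 2001-04-20 + 45 days = 2001-06-04; done 2001-04-23 — timely.
(2) due by 2001-04-28 + 45 days = 2001-06-12; completed 2001-04-29, before the deadline.
(3) due by 2001-04-20 + 128 days = 2001-08-26; done 2001-07-17 — timely.
(4) due by 2001-07-22 + 60 days = 2001-09-20; done 2001-09-27 — 7 days late.

Step 4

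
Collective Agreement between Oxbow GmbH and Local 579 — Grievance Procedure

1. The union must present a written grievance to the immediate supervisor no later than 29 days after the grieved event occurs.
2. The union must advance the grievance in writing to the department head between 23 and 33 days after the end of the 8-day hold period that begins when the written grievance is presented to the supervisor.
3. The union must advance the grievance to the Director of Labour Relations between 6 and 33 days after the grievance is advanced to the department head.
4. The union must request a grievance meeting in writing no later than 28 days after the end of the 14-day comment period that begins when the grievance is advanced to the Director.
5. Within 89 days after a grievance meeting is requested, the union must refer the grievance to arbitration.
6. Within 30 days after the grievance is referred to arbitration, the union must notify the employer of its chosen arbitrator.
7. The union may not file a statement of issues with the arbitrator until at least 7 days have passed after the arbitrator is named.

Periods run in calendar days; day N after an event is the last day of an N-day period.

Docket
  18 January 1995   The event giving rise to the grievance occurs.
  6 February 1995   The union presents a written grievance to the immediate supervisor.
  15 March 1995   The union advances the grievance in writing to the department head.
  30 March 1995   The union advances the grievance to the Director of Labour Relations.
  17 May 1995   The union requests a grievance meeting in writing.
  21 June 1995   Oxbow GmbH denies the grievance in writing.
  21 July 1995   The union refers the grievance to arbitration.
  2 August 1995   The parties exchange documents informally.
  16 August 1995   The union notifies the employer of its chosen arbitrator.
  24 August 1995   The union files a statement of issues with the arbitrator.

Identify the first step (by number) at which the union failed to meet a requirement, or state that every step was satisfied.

Step 4

Step 1 — counting 29 days from 18 January 1995 (when the grieved event occurs) gives a deadline of 16 February 1995; done 6 February 1995 — timely.
Step 2 — 23 and 33 days from 14 February 1995 (end of the 8-day hold period, which began when the written grievance is presented to the supervisor on 6 February 1995) are 9 March 1995 and 19 March 1995 respectively; done 15 March 1995 — within the window.
Step 3 — 6 and 33 days from 15 March 1995 (when the grievance is advanced to the department head) are 21 March 1995 and 17 April 1995 respectively; done 30 March 1995, which is between those dates.
Step 4 — counting 28 days from 13 April 1995 (end of the 14-day comment period, which began when the grievance is advanced to the Director on 30 March 1995) gives a deadline of 11 May 1995; 17 May 1995 misses that deadline by 6 days.
The analysis stops there.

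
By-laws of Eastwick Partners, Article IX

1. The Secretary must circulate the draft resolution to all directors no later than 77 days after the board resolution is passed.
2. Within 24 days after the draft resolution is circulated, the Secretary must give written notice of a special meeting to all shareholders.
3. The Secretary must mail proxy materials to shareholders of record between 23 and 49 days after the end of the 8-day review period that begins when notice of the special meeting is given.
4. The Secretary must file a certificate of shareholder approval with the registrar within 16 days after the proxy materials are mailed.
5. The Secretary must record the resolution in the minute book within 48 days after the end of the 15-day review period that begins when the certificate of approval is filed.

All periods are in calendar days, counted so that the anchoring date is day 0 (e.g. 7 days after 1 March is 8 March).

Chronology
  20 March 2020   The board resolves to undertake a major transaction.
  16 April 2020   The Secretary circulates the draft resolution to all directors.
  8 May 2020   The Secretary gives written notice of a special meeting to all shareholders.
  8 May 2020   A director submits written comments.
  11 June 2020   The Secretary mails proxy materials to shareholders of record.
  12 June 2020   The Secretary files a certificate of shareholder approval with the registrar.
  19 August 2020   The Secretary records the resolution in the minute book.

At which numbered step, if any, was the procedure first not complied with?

Step 5

Step 1 — counting 77 days from 20 March 2020 (when the board resolution is passed) gives a deadline of 5 June 2020; completed 16 April 2020, before the deadline.
Step 2 — counting 24 days from 16 April 2020 (when the draft resolution is circulated) gives a deadline of 10 May 2020; 8 May 2020 is within that limit.
Step 3 — 23 and 49 days from 16 May 2020 (end of the 8-day review period, which began when notice of the special meeting is given on 8 May 2020) are 8 June 2020 and 4 July 2020 respectively; done 11 June 2020, which is between those dates.
Step 4 — counting 16 days from 11 June 2020 (when the proxy materials are mailed) gives a deadline of 27 June 2020; completed 12 June 2020, before the deadline.
Step 5 — counting 48 days from 27 June 2020 (end of the 15-day review period, which began when the certificate of approval is filed on 12 June 2020) gives a deadline of 14 August 2020; done 19 August 2020 — 5 days late.
The analysis stops there.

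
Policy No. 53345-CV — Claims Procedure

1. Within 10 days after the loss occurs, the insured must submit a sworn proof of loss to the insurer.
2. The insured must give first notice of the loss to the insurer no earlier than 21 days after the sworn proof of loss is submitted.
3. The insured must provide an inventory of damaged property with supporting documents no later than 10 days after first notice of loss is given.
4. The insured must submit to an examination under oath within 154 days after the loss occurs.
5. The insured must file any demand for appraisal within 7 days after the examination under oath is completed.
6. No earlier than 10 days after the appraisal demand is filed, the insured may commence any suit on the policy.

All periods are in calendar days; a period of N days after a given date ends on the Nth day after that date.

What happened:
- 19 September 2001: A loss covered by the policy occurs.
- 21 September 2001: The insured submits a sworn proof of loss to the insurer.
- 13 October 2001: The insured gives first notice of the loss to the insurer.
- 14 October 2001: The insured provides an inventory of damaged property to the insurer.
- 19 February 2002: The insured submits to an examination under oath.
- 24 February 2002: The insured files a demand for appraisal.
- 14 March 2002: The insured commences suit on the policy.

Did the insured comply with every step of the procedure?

Yes

(1) due by 19 September 2001 + 10 days = 29 September 2001; 21 September 2001 is within that limit.
(2) permitted from 21 September 2001 + 21 days = 12 October 2001 onward; done 13 October 2001 — permitted.
(3) due by 13 October 2001 + 10 days = 23 October 2001; completed 14 October 2001, before the deadline.
(4) due by 19 September 2001 + 154 days = 20 February 2002; done 19 February 2002 — timely.
(5) due by 19 February 2002 + 7 days = 26 February 2002; completed 24 February 2002, before the deadline.
(6) permitted from 24 February 2002 + 10 days = 6 March 2002 onward; done 14 March 2002, after the minimum wait.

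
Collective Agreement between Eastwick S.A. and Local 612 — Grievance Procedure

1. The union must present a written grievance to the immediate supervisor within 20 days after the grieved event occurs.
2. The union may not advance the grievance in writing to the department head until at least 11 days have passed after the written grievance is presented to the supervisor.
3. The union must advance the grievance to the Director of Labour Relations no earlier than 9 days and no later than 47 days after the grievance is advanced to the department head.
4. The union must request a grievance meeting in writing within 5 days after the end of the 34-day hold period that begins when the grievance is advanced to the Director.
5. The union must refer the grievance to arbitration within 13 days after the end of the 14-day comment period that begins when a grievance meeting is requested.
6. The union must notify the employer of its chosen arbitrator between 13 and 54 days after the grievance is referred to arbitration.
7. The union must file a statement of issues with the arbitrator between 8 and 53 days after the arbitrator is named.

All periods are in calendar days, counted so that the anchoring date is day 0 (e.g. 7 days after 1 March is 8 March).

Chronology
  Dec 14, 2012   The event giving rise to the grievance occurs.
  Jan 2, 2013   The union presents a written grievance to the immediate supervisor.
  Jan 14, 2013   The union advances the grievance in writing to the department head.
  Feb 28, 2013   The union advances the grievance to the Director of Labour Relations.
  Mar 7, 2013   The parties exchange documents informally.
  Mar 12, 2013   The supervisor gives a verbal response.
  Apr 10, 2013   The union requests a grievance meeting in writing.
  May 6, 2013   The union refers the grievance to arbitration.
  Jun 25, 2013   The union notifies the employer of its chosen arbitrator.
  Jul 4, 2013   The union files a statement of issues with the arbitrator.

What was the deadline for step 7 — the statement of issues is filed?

Aug 17, 2013

Step 7 runs from Jun 25, 2013, when the arbitrator is named. The window is 8–53 days after Jun 25, 2013; it closes on Aug 17, 2013.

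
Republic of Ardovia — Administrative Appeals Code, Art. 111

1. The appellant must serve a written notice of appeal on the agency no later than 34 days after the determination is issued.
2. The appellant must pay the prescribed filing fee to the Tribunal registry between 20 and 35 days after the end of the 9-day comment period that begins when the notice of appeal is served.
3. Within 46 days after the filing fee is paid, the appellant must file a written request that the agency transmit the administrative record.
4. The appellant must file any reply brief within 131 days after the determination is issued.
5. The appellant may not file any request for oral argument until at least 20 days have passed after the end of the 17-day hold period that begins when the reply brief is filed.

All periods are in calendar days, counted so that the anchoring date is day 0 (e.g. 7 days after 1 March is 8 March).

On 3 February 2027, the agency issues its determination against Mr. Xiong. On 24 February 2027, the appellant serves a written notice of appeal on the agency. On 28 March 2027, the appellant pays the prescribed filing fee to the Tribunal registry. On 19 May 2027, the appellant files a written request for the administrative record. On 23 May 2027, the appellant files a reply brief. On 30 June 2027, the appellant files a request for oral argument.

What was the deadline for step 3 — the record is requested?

Step 3 runs from 28 March 2027, when the filing fee is paid. 46 days after 28 March 2027 is 13 May 2027.

13 May 2027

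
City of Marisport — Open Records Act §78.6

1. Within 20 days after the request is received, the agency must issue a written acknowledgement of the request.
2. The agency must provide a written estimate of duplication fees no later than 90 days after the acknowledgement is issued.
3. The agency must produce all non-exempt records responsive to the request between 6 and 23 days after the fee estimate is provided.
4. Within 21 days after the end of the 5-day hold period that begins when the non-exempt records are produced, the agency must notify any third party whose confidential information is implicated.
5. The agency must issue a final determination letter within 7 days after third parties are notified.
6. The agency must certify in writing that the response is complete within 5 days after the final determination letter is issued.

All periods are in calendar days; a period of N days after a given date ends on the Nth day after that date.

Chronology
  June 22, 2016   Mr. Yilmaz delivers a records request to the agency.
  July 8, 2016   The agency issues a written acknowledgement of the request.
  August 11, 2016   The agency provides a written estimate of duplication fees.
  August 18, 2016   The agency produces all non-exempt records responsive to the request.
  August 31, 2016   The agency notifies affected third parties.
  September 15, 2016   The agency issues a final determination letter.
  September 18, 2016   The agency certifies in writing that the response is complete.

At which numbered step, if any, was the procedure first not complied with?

Step 5

(1) due by June 22, 2016 + 20 days = July 12, 2016; completed July 8, 2016, before the deadline.
(2) due by July 8, 2016 + 90 days = October 6, 2016; done August 11, 2016 — timely.
(3) the permitted window runs from August 11, 2016 + 6 = August 17, 2016 to August 11, 2016 + 23 = September 3, 2016; done August 18, 2016 — within the window.
(4) due by August 23, 2016 + 21 days = September 13, 2016; completed August 31, 2016, before the deadline.
(5) due by August 31, 2016 + 7 days = September 7, 2016; September 15, 2016 misses that deadline by 8 days.
That is the first point of non-compliance.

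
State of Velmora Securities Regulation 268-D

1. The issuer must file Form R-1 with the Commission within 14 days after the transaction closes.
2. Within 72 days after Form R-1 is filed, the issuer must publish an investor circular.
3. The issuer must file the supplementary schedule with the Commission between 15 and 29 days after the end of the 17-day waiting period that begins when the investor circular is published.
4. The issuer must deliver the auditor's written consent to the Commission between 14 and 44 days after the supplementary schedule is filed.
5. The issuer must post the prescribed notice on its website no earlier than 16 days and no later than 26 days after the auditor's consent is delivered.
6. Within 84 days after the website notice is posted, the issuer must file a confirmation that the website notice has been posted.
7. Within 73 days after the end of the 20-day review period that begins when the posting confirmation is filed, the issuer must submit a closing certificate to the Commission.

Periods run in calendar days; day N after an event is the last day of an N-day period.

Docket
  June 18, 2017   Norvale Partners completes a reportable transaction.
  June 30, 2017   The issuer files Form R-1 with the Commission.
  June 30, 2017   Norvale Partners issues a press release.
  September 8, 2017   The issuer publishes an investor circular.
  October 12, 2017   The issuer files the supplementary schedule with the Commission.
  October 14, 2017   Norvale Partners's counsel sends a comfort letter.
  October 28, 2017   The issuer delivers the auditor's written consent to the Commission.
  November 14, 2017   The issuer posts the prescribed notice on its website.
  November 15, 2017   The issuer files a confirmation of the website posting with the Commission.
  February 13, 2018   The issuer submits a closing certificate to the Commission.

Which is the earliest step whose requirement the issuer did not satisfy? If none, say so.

Step 1 — counting 14 days from June 18, 2017 (when the transaction closes) gives a deadline of July 2, 2017; done June 30, 2017 — timely.
Step 2 — counting 72 days from June 30, 2017 (when Form R-1 is filed) gives a deadline of September 10, 2017; completed September 8, 2017, before the deadline.
Step 3 — 15 and 29 days from September 25, 2017 (end of the 17-day waiting period, which began when the investor circular is published on September 8, 2017) are October 10, 2017 and October 24, 2017 respectively; done October 12, 2017, which is between those dates.
Step 4 — 14 and 44 days from October 12, 2017 (when the supplementary schedule is filed) are October 26, 2017 and November 25, 2017 respectively; October 28, 2017 falls inside that range.
Step 5 — 16 and 26 days from October 28, 2017 (when the auditor's consent is delivered) are November 13, 2017 and November 23, 2017 respectively; done November 14, 2017, which is between those dates.
Step 6 — counting 84 days from November 14, 2017 (when the website notice is posted) gives a deadline of February 6, 2018; November 15, 2017 is within that limit.
Step 7 — counting 73 days from December 5, 2017 (end of the 20-day review period, which began when the posting confirmation is filed on November 15, 2017) gives a deadline of February 16, 2018; done February 13, 2018 — timely.

None — every step was satisfied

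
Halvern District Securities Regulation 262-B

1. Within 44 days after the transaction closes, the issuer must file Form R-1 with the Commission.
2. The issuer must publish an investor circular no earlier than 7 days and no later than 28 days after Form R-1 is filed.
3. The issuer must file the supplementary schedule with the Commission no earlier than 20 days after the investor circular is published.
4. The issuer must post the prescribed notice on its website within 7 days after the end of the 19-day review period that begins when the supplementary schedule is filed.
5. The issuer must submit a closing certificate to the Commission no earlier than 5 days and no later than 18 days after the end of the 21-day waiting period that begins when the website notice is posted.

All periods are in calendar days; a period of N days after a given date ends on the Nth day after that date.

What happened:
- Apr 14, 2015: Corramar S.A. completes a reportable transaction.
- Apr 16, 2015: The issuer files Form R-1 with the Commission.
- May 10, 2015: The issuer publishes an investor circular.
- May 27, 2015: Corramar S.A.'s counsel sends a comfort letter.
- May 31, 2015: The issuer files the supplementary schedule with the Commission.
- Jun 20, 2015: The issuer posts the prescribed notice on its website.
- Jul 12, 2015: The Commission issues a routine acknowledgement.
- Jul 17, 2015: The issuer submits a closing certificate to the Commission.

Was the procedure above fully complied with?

Yes

Step 1: 44 days after Apr 14, 2015 (when the transaction closes) is May 28, 2015; completed Apr 16, 2015, before the deadline.
Step 2: the window is 7–28 days after Apr 16, 2015 (when Form R-1 is filed), so Apr 23, 2015 through May 14, 2015; done May 10, 2015, which is between those dates.
Step 3: the earliest permitted date is 20 days after May 10, 2015 (when the investor circular is published), i.e. May 30, 2015; done May 31, 2015, after the minimum wait.
Step 4: 7 days after Jun 19, 2015 (end of the 19-day review period, which began when the supplementary schedule is filed on May 31, 2015) is Jun 26, 2015; Jun 20, 2015 is within that limit.
Step 5: the window is 5–18 days after Jul 11, 2015 (end of the 21-day waiting period, which began when the website notice is posted on Jun 20, 2015), so Jul 16, 2015 through Jul 29, 2015; done Jul 17, 2015 — within the window.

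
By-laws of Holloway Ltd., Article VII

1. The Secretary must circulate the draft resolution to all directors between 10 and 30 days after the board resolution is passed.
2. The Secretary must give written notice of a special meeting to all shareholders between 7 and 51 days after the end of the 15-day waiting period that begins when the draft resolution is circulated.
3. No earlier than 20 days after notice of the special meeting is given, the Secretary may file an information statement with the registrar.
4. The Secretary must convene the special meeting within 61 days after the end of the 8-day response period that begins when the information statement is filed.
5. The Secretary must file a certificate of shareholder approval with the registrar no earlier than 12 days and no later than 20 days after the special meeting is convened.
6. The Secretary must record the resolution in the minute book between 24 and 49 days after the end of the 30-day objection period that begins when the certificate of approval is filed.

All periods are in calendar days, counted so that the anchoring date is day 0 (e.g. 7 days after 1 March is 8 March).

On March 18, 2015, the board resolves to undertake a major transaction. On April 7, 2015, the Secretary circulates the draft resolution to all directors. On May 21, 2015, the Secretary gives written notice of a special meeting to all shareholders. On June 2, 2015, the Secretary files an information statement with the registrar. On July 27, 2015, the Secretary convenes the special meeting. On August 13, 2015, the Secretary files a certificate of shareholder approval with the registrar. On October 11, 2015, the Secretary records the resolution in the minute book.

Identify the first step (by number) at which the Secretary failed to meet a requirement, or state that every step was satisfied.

Step 1: the window is 10–30 days after March 18, 2015 (when the board resolution is passed), so March 28, 2015 through April 17, 2015; done April 7, 2015, which is between those dates.
Step 2: the window is 7–51 days after April 22, 2015 (end of the 15-day waiting period, which began when the draft resolution is circulated on April 7, 2015), so April 29, 2015 through June 12, 2015; done May 21, 2015, which is between those dates.
Step 3: the earliest permitted date is 20 days after May 21, 2015 (when notice of the special meeting is given), i.e. June 10, 2015; done June 2, 2015 — 8 days too early.

Step 3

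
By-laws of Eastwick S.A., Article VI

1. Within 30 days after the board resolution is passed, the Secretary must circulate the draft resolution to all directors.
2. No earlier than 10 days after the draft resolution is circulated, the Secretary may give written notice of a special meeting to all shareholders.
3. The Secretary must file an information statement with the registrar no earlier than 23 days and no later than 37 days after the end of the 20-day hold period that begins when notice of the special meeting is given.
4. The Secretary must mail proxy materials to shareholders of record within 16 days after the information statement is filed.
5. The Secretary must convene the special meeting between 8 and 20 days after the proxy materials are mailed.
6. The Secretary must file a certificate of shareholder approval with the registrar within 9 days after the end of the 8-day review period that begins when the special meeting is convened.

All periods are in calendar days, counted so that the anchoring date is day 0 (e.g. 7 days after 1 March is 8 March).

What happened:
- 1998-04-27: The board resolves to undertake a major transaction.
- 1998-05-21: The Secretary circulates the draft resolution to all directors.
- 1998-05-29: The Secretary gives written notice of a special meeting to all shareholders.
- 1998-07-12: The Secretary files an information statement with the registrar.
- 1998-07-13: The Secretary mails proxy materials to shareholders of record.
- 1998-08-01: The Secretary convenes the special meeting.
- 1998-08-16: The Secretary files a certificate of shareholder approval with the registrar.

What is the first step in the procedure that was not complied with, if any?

Step 1: 30 days after 1998-04-27 (when the board resolution is passed) is 1998-05-27; 1998-05-21 is within that limit.
Step 2: the earliest permitted date is 10 days after 1998-05-21 (when the draft resolution is circulated), i.e. 1998-05-31; done 1998-05-29 — 2 days too early.
The analysis stops there.

Step 2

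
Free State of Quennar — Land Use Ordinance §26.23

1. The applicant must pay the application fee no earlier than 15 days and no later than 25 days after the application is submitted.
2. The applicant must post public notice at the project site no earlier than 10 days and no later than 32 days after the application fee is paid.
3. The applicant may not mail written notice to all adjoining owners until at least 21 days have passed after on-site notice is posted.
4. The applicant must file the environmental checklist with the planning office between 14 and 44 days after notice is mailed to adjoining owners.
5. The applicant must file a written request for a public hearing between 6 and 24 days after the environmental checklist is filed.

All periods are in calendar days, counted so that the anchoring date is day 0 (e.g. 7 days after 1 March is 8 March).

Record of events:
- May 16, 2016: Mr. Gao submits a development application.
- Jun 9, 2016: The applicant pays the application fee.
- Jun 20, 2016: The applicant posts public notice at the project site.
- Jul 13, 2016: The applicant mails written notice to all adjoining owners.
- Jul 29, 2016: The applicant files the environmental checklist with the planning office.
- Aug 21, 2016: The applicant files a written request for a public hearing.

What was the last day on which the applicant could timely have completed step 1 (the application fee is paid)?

Jun 10, 2016

Step 1 runs from May 16, 2016, when the application is submitted. The window is 15–25 days after May 16, 2016; it closes on Jun 10, 2016.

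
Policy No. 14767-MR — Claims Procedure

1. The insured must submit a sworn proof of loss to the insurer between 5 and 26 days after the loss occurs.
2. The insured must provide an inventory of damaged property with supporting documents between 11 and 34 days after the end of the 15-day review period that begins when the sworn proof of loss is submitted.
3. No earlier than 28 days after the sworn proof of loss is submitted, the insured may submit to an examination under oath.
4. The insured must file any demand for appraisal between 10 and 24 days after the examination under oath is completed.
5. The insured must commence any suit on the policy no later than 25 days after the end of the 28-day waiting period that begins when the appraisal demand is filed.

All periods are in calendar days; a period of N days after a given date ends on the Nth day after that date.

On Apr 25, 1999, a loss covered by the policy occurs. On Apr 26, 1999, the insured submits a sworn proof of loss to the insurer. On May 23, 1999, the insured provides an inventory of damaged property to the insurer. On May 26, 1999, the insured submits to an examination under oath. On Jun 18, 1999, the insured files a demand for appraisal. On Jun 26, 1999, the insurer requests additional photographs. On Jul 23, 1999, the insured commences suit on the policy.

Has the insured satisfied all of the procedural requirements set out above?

No

Step 1 — 5 and 26 days from Apr 25, 1999 (when the loss occurs) are Apr 30, 1999 and May 21, 1999 respectively; done Apr 26, 1999 — 4 days before the window opened.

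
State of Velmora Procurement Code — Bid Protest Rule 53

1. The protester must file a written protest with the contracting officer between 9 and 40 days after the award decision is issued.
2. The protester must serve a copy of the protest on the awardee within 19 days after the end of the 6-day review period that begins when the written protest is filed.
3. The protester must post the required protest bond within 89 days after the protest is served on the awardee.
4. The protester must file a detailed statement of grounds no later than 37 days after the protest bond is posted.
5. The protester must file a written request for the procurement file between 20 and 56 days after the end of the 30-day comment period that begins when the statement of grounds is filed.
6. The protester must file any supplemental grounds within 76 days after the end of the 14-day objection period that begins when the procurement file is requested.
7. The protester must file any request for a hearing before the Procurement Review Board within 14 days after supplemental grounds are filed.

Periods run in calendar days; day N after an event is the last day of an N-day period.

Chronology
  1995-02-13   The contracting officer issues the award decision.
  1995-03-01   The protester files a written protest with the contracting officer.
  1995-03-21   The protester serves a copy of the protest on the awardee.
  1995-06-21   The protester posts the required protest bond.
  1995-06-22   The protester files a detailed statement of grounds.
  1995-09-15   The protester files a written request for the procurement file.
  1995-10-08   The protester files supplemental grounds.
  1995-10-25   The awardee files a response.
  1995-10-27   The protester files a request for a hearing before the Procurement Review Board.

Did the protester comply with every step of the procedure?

(1) the permitted window runs from 1995-02-13 + 9 = 1995-02-22 to 1995-02-13 + 40 = 1995-03-25; done 1995-03-01, which is between those dates.
(2) due by 1995-03-07 + 19 days = 1995-03-26; 1995-03-21 is within that limit.
(3) due by 1995-03-21 + 89 days = 1995-06-18; 1995-06-21 misses that deadline by 3 days.
The analysis stops there.

No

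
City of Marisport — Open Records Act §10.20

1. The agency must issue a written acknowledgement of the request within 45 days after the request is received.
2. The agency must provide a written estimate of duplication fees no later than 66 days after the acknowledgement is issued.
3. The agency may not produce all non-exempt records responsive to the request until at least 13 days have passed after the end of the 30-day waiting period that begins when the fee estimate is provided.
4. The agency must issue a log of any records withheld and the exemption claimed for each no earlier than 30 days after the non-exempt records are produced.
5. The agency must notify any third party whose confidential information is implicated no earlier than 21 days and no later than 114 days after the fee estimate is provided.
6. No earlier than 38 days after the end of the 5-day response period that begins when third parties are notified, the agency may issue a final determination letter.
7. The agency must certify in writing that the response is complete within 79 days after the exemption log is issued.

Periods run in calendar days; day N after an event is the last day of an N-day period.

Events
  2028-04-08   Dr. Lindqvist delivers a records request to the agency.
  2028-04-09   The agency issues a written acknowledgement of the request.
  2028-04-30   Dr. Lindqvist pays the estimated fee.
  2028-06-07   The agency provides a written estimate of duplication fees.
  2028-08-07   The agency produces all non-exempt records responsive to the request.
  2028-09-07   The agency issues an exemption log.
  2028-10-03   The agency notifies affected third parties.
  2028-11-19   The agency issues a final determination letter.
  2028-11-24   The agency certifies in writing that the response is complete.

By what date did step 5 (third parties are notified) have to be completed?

Step 5 runs from 2028-06-07, when the fee estimate is provided. The window is 21–114 days after 2028-06-07; it closes on 2028-09-29.

2028-09-29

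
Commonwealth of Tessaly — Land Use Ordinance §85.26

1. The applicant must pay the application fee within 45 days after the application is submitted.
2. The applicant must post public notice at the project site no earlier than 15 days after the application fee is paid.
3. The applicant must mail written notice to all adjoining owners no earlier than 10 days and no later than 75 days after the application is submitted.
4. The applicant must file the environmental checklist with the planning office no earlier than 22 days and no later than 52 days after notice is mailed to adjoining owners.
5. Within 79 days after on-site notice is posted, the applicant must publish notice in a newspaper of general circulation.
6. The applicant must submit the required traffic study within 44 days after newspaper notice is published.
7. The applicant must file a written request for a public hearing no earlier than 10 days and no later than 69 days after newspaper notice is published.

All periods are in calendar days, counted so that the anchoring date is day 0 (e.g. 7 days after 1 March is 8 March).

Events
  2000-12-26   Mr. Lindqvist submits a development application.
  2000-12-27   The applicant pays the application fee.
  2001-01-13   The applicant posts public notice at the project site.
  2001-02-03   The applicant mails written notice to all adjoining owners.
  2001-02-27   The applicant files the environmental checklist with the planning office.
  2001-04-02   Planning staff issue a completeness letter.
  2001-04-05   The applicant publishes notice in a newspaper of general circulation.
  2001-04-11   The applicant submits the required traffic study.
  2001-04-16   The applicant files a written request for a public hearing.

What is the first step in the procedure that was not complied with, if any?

Step 5

Step 1 — counting 45 days from 2000-12-26 (when the application is submitted) gives a deadline of 2001-02-09; completed 2000-12-27, before the deadline.
Step 2 — must wait 15 days from 2000-12-27 (when the application fee is paid), so not before 2001-01-11; done 2001-01-13, after the minimum wait.
Step 3 — 10 and 75 days from 2000-12-26 (when the application is submitted) are 2001-01-05 and 2001-03-11 respectively; done 2001-02-03 — within the window.
Step 4 — 22 and 52 days from 2001-02-03 (when notice is mailed to adjoining owners) are 2001-02-25 and 2001-03-27 respectively; 2001-02-27 falls inside that range.
Step 5 — counting 79 days from 2001-01-13 (when on-site notice is posted) gives a deadline of 2001-04-02; done 2001-04-05 — 3 days late.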